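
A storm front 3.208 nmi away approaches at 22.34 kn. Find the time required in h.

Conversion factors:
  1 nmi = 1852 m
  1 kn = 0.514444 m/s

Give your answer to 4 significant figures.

3.208 nmi × 1852 = 5941.22 m
22.34 kn × 0.514444 = 11.4927 m/s
t = d / v = 5941.22 m / 11.4927 m/s = 516.956 s
516.956 s ÷ (3600 s/h) = 0.143599 h

0.1436 h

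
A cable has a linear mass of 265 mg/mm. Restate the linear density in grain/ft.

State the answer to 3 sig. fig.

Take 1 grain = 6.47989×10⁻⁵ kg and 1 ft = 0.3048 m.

1250 grain/ft

265 mg/mm × 10⁻⁶ kg/mg ÷ 0.001 m/mm = 0.265 kg/m
0.265 kg/m ÷ 6.47989×10⁻⁵ kg/grain × 0.3048 m/ft = 1246.5 grain/ft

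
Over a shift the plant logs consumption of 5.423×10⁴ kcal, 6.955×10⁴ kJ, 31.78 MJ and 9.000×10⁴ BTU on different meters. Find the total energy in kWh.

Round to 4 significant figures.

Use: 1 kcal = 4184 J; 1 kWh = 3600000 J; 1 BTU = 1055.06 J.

5.423×10⁴ kcal × 4184 = 2.26898×10⁸ J
6.955×10⁴ kJ × 1000 = 6.955×10⁷ J
31.78 MJ × 1000000 = 3.178×10⁷ J
9.000×10⁴ BTU × 1055.06 = 9.49554×10⁷ J
Sum: 2.26898×10⁸ + 6.955×10⁷ + 3.178×10⁷ + 9.49554×10⁷ = 4.23183×10⁸ J
In kWh: 4.23183×10⁸ / 3600000 = 117.551 kWh

117.6 kWh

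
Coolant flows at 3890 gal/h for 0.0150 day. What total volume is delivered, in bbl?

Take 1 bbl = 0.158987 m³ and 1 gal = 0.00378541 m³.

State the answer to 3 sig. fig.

33.3 bbl

3890 gal/h → 0.00409035 m³/s
0.0150 day → 1296 s
V = Q × t = 0.00409035 × 1296 = 5.30109 m³
In bbl: 5.30109 / 0.158987 = 33.3429 bbl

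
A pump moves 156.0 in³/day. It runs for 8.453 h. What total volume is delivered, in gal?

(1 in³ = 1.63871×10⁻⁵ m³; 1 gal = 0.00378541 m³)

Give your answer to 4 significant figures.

156.0 in³/day → 2.95878×10⁻⁸ m³/s
8.453 h → 30430.8 s
V = Q × t = 2.95878×10⁻⁸ × 30430.8 = 9.0038×10⁻⁴ m³
In gal: 9.0038×10⁻⁴ / 0.00378541 = 0.237855 gal

0.2379 gal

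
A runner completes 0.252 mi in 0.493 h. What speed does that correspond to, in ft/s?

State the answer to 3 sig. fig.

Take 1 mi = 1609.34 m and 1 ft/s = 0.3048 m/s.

0.750 ft/s

0.252 mi × 1609.34 = 405.554 m
0.493 h × 3600 = 1774.8 s
v = d / t = 405.554 m / 1774.8 s = 0.228507 m/s
0.228507 m/s ÷ (0.3048 m/s/ft/s) = 0.749695 ft/s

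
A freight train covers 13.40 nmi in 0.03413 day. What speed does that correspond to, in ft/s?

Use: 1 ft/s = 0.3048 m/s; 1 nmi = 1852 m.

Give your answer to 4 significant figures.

27.61 ft/s

13.40 nmi × 1852 → 24816.8 m
0.03413 day × 86400 → 2948.83 s
v = d / t = 24816.8 m / 2948.83 s = 8.41581 m/s
8.41581 m/s ÷ (0.3048 m/s/ft/s) = 27.6109 ft/s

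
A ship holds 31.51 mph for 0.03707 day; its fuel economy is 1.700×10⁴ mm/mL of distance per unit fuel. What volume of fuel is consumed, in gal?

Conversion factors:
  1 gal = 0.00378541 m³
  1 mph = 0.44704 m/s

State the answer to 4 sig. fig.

31.51 mph → 14.0862 m/s
0.03707 day → 3202.85 s
d = v × t = 14.0862 × 3202.85 = 45116 m
1.700×10⁴ mm/mL → 1.7×10⁷ m/m³
V = d / (distance per unit fuel) = 45116 / 1.7×10⁷ = 0.00265388 m³
In gal: 0.00265388 / 0.00378541 = 0.701081 gal

0.7011 gal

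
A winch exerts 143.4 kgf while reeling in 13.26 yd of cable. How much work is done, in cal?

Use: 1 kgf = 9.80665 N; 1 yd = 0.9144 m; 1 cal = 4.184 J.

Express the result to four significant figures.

4075 cal

143.4 kgf × 9.80665 = 1406.27 N
13.26 yd × 0.9144 = 12.1249 m
W = F × d = 1406.27 N × 12.1249 m = 17050.9 J
17050.9 J ÷ (4.184 J/cal) = 4075.26 cal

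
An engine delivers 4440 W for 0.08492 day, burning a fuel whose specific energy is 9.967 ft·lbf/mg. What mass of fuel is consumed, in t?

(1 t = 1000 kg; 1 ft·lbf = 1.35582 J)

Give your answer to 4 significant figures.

0.002411 t

0.08492 day → 7337.09 s
E = P × t = 4440 × 7337.09 = 3.25767×10⁷ J
9.967 ft·lbf/mg → 1.35135×10⁷ J/kg
m = E / e_s = 3.25767×10⁷ / 1.35135×10⁷ = 2.41068 kg
In t: 2.41068 / 1000 = 0.00241068 t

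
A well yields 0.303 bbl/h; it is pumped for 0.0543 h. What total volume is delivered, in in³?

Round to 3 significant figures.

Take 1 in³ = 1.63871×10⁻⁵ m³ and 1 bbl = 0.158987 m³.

160 in³

0.303 bbl/h → 1.33814×10⁻⁵ m³/s
0.0543 h → 195.48 s
V = Q × t = 1.33814×10⁻⁵ × 195.48 = 0.0026158 m³
In in³: 0.0026158 / 1.63871×10⁻⁵ = 159.626 in³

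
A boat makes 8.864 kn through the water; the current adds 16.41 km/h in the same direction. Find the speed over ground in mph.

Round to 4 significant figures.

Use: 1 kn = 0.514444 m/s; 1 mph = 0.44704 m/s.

8.864 kn × 0.514444 = 4.56003 m/s
16.41 km/h × (1/3.6) = 4.55833 m/s
Sum: 4.56003 + 4.55833 = 9.11836 m/s
In mph: 9.11836 / 0.44704 = 20.3972 mph

20.40 mph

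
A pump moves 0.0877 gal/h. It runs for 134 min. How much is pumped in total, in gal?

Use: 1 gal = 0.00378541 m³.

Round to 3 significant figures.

0.196 gal

0.0877 gal/h → 9.22168×10⁻⁸ m³/s
134 min → 8040 s
V = Q × t = 9.22168×10⁻⁸ × 8040 = 7.41423×10⁻⁴ m³
In gal: 7.41423×10⁻⁴ / 0.00378541 = 0.195863 gal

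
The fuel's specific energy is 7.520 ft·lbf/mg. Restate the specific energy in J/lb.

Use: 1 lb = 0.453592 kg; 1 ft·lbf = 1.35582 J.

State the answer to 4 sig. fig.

4.625×10⁶ J/lb

7.520 ft·lbf/mg × 1.35582 J/ft·lbf ÷ 10⁻⁶ kg/mg = 1.01958×10⁷ J/kg
1.01958×10⁷ J/kg × 0.453592 kg/lb = 4.62473×10⁶ J/lb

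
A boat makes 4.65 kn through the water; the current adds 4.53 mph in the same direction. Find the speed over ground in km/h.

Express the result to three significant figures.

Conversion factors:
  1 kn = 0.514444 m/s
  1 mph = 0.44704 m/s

15.9 km/h

4.65 kn × 0.514444 → 2.39216 m/s
4.53 mph × 0.44704 → 2.02509 m/s
Sum: 2.39216 + 2.02509 = 4.41725 m/s
In km/h: 4.41725 / (1/3.6) = 15.9021 km/h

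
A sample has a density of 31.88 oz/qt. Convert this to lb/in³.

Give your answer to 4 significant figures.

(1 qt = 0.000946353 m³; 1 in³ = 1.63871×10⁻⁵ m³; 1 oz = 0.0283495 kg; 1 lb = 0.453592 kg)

31.88 oz/qt × 0.0283495 kg/oz ÷ 0.000946353 m³/qt = 955.016 kg/m³
955.016 kg/m³ ÷ 0.453592 kg/lb × 1.63871×10⁻⁵ m³/in³ = 0.0345022 lb/in³

0.03450 lb/in³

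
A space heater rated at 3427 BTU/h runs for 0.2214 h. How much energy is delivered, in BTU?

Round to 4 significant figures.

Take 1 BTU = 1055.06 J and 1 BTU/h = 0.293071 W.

3427 BTU/h × 0.293071 = 1004.35 W
0.2214 h × 3600 = 797.04 s
E = P × t = 1004.35 W × 797.04 s = 800507 J
800507 J ÷ (1055.06 J/BTU) = 758.731 BTU

758.7 BTU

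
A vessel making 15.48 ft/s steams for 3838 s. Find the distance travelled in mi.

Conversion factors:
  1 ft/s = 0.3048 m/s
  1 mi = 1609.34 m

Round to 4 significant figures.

11.25 mi

15.48 ft/s × 0.3048 = 4.7183 m/s
d = v × t = 4.7183 m/s × 3838 s = 18108.8 m
18108.8 m ÷ (1609.34 m/mi) = 11.2523 mi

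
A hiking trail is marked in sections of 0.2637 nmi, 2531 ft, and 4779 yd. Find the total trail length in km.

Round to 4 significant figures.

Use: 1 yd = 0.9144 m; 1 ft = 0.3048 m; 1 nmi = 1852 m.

0.2637 nmi × 1852 → 488.372 m
2531 ft × 0.3048 → 771.449 m
4779 yd × 0.9144 → 4369.92 m
Combined: 488.372 + 771.449 + 4369.92 = 5629.74 m
In km: 5629.74 / 1000 = 5.62974 km

5.630 km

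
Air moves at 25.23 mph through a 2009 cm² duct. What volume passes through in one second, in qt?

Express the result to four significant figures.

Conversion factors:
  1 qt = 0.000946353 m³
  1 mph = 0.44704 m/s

2394 qt

25.23 mph × 0.44704 → 11.2788 m/s
2009 cm² × 0.0001 → 0.2009 m²
V = v × A × t = 11.2788 m/s × 0.2009 m² × 1 s = 2.26591 m³
2.26591 m³ ÷ (0.000946353 m³/qt) = 2394.36 qt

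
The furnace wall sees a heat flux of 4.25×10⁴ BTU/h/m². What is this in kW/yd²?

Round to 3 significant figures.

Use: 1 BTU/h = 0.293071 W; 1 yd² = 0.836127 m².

4.25×10⁴ BTU/h/m² × 0.293071 W/BTU/h = 12455.5 W/m²
12455.5 W/m² ÷ 1000 W/kW × 0.836127 m²/yd² = 10.4144 kW/yd²

10.4 kW/yd²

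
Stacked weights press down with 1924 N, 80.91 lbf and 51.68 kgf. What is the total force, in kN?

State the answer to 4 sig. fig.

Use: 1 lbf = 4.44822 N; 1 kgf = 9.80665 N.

2.791 kN

1924 N (already N)
80.91 lbf × 4.44822 → 359.905 N
51.68 kgf × 9.80665 → 506.808 N
Total: 1924 + 359.905 + 506.808 = 2790.71 N
In kN: 2790.71 / 1000 = 2.79071 kN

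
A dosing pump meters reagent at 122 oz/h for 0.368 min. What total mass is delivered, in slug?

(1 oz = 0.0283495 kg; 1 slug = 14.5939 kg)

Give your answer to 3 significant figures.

122 oz/h → 9.60733×10⁻⁴ kg/s
0.368 min → 22.08 s
m = ṁ × t = 9.60733×10⁻⁴ × 22.08 = 0.021213 kg
In slug: 0.021213 / 14.5939 = 0.00145355 slug

0.00145 slug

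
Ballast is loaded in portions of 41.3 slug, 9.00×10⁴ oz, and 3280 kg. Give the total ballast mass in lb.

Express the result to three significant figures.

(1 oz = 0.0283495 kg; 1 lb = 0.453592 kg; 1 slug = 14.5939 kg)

41.3 slug × 14.5939 → 602.728 kg
9.00×10⁴ oz × 0.0283495 → 2551.46 kg
3280 kg (already kg)
Total: 602.728 + 2551.46 + 3280 = 6434.19 kg
In lb: 6434.19 / 0.453592 = 14185 lb

1.42×10⁴ lb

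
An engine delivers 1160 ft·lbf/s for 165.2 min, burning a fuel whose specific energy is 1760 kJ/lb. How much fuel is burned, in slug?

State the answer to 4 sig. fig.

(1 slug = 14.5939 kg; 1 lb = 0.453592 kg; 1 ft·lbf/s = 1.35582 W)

0.2753 slug

1160 ft·lbf/s → 1572.75 W
165.2 min → 9912 s
E = P × t = 1572.75 × 9912 = 1.55891×10⁷ J
1760 kJ/lb → 3.88014×10⁶ J/kg
m = E / e_s = 1.55891×10⁷ / 3.88014×10⁶ = 4.01766 kg
In slug: 4.01766 / 14.5939 = 0.275297 slug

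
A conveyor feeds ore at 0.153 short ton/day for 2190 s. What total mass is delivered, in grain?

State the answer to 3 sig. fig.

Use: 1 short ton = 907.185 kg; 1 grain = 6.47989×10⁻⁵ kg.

5.43×10⁴ grain

0.153 short ton/day → 0.00160647 kg/s
m = ṁ × t = 0.00160647 × 2190 = 3.51817 kg
In grain: 3.51817 / 6.47989×10⁻⁵ = 54293.7 grain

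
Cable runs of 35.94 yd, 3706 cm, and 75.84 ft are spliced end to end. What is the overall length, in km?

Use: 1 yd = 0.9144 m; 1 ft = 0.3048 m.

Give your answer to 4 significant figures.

0.09304 km

35.94 yd × 0.9144 → 32.8635 m
3706 cm × 0.01 → 37.06 m
75.84 ft × 0.3048 → 23.116 m
Sum: 32.8635 + 37.06 + 23.116 = 93.0395 m
In km: 93.0395 / 1000 = 0.0930395 km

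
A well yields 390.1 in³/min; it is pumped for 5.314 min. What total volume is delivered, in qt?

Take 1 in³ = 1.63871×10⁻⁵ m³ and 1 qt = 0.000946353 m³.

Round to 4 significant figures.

390.1 in³/min → 1.06543×10⁻⁴ m³/s
5.314 min → 318.84 s
V = Q × t = 1.06543×10⁻⁴ × 318.84 = 0.0339702 m³
In qt: 0.0339702 / 0.000946353 = 35.8959 qt

35.90 qt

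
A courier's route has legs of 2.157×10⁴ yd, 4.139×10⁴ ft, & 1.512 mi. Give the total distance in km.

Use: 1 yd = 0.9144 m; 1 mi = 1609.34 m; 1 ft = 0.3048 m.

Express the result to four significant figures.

2.157×10⁴ yd × 0.9144 = 19723.6 m
4.139×10⁴ ft × 0.3048 = 12615.7 m
1.512 mi × 1609.34 = 2433.32 m
Sum: 19723.6 + 12615.7 + 2433.32 = 34772.6 m
In km: 34772.6 / 1000 = 34.7726 km

34.77 km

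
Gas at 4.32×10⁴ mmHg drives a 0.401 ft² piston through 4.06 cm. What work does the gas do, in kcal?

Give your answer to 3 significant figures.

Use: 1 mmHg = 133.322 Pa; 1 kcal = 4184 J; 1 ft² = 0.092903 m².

4.32×10⁴ mmHg → 5.75951×10⁶ Pa
0.401 ft² → 0.0372541 m²
F = P × A = 5.75951×10⁶ × 0.0372541 = 214565 N
4.06 cm → 0.0406 m
W = F × d = 214565 × 0.0406 = 8711.34 J
In kcal: 8711.34 / 4184 = 2.08206 kcal

2.08 kcal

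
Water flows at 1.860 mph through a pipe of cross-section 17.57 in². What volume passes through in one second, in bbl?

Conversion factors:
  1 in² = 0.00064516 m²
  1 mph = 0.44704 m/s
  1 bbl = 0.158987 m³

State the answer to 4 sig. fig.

0.05928 bbl

1.860 mph × 0.44704 = 0.831494 m/s
17.57 in² × 0.00064516 = 0.0113355 m²
V = v × A × t = 0.831494 m/s × 0.0113355 m² × 1 s = 0.0094254 m³
0.0094254 m³ ÷ (0.158987 m³/bbl) = 0.0592841 bbl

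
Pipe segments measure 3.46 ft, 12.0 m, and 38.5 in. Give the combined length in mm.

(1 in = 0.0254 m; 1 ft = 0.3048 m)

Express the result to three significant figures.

1.40×10⁴ mm

3.46 ft × 0.3048 = 1.05461 m
12.0 m (already m)
38.5 in × 0.0254 = 0.9779 m
Sum: 1.05461 + 12 + 0.9779 = 14.0325 m
In mm: 14.0325 / 0.001 = 14032.5 mm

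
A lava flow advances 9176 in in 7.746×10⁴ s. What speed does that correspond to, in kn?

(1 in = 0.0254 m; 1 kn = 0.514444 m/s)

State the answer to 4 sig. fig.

9176 in × 0.0254 → 233.07 m
v = d / t = 233.07 m / 77460 s = 0.00300891 m/s
0.00300891 m/s ÷ (0.514444 m/s/kn) = 0.00584886 kn

0.005849 kn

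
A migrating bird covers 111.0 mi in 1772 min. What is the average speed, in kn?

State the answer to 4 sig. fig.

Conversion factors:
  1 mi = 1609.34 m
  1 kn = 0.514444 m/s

111.0 mi × 1609.34 → 178637 m
1772 min × 60 → 106320 s
v = d / t = 178637 m / 106320 s = 1.68018 m/s
1.68018 m/s ÷ (0.514444 m/s/kn) = 3.26601 kn

3.266 kn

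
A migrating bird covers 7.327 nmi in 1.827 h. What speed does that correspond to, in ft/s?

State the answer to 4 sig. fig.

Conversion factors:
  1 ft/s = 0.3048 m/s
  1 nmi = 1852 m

7.327 nmi × 1852 → 13569.6 m
1.827 h × 3600 → 6577.2 s
v = d / t = 13569.6 m / 6577.2 s = 2.06313 m/s
2.06313 m/s ÷ (0.3048 m/s/ft/s) = 6.7688 ft/s

6.769 ft/s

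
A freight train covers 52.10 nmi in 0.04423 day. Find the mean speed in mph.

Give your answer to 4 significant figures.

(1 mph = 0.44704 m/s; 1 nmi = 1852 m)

56.48 mph

52.10 nmi × 1852 → 96489.2 m
0.04423 day × 86400 → 3821.47 s
v = d / t = 96489.2 m / 3821.47 s = 25.2492 m/s
25.2492 m/s ÷ (0.44704 m/s/mph) = 56.4809 mph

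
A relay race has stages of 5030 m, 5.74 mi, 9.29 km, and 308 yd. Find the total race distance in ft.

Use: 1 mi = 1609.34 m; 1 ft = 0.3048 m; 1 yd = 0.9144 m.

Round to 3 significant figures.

7.82×10⁴ ft

5030 m (already m)
5.74 mi × 1609.34 → 9237.61 m
9.29 km × 1000 → 9290 m
308 yd × 0.9144 → 281.635 m
Sum: 5030 + 9237.61 + 9290 + 281.635 = 23839.2 m
In ft: 23839.2 / 0.3048 = 78212.6 ft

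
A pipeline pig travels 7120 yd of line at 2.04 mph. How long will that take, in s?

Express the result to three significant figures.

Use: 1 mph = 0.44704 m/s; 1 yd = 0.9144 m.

7120 yd × 0.9144 → 6510.53 m
2.04 mph × 0.44704 → 0.911962 m/s
t = d / v = 6510.53 m / 0.911962 m/s = 7139.04 s

7140 s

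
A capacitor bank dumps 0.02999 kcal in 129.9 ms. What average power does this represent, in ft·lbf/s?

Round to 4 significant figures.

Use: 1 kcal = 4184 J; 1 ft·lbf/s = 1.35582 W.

712.5 ft·lbf/s

0.02999 kcal × 4184 = 125.478 J
129.9 ms × 0.001 = 0.1299 s
P = E / t = 125.478 J / 0.1299 s = 965.958 W
965.958 W ÷ (1.35582 W/ft·lbf/s) = 712.453 ft·lbf/s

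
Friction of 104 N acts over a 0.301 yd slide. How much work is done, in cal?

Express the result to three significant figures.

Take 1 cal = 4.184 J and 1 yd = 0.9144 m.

0.301 yd × 0.9144 → 0.275234 m
W = F × d = 104 N × 0.275234 m = 28.6243 J
28.6243 J ÷ (4.184 J/cal) = 6.84137 cal

6.84 cal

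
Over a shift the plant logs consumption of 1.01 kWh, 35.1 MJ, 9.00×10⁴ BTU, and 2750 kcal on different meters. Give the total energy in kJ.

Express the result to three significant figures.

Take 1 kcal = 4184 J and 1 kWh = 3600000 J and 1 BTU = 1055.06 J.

1.01 kWh × 3600000 = 3.636×10⁶ J
35.1 MJ × 1000000 = 3.51×10⁷ J
9.00×10⁴ BTU × 1055.06 = 9.49554×10⁷ J
2750 kcal × 4184 = 1.1506×10⁷ J
Sum: 3.636×10⁶ + 3.51×10⁷ + 9.49554×10⁷ + 1.1506×10⁷ = 1.45197×10⁸ J
In kJ: 1.45197×10⁸ / 1000 = 145197 kJ

1.45×10⁵ kJ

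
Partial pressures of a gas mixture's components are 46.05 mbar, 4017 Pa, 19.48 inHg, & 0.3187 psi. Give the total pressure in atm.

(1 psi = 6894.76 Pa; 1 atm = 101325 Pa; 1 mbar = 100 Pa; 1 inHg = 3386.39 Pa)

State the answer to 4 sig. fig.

0.7578 atm

46.05 mbar × 100 → 4605 Pa
4017 Pa (already Pa)
19.48 inHg × 3386.39 → 65966.9 Pa
0.3187 psi × 6894.76 → 2197.36 Pa
Sum: 4605 + 4017 + 65966.9 + 2197.36 = 76786.3 Pa
In atm: 76786.3 / 101325 = 0.757822 atm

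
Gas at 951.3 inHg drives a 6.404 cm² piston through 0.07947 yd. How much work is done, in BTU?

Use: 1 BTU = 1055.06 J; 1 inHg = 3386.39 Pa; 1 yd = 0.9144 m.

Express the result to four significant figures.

951.3 inHg → 3.22147×10⁶ Pa
6.404 cm² → 6.404×10⁻⁴ m²
F = P × A = 3.22147×10⁶ × 6.404×10⁻⁴ = 2063.03 N
0.07947 yd → 0.0726674 m
W = F × d = 2063.03 × 0.0726674 = 149.915 J
In BTU: 149.915 / 1055.06 = 0.142091 BTU

0.1421 BTU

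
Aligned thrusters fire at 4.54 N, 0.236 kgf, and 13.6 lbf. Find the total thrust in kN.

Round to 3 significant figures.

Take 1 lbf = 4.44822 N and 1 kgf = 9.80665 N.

0.0674 kN

4.54 N (already N)
0.236 kgf × 9.80665 = 2.31437 N
13.6 lbf × 4.44822 = 60.4958 N
Total: 4.54 + 2.31437 + 60.4958 = 67.3502 N
In kN: 67.3502 / 1000 = 0.0673502 kN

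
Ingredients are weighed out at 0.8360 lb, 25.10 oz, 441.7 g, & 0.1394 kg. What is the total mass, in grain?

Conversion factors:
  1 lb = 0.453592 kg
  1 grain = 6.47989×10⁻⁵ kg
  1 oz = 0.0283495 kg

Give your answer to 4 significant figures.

0.8360 lb × 0.453592 = 0.379203 kg
25.10 oz × 0.0283495 = 0.711572 kg
441.7 g × 0.001 = 0.4417 kg
0.1394 kg (already kg)
Sum: 0.379203 + 0.711572 + 0.4417 + 0.1394 = 1.67188 kg
In grain: 1.67188 / 6.47989×10⁻⁵ = 25801.1 grain

2.580×10⁴ grain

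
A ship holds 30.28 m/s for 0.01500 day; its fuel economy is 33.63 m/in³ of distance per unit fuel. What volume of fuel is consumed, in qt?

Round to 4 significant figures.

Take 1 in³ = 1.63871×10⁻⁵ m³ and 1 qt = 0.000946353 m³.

0.01500 day → 1296 s
d = v × t = 30.28 × 1296 = 39242.9 m
33.63 m/in³ → 2.05222×10⁶ m/m³
V = d / (distance per unit fuel) = 39242.9 / 2.05222×10⁶ = 0.0191222 m³
In qt: 0.0191222 / 0.000946353 = 20.2062 qt

20.21 qt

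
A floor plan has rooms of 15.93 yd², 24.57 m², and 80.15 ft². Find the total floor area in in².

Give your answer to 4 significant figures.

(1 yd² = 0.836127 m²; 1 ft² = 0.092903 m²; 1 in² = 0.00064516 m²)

7.027×10⁴ in²

15.93 yd² × 0.836127 = 13.3195 m²
24.57 m² (already m²)
80.15 ft² × 0.092903 = 7.44618 m²
Sum: 13.3195 + 24.57 + 7.44618 = 45.3357 m²
In in²: 45.3357 / 0.00064516 = 70270.5 in²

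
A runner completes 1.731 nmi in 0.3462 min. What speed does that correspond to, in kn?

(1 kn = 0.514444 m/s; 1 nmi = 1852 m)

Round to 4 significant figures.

300.0 kn

1.731 nmi × 1852 = 3205.81 m
0.3462 min × 60 = 20.772 s
v = d / t = 3205.81 m / 20.772 s = 154.333 m/s
154.333 m/s ÷ (0.514444 m/s/kn) = 300 kn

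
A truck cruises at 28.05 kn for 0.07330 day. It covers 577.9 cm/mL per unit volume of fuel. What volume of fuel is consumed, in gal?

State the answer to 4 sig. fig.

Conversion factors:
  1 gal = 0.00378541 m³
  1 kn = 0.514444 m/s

4.178 gal

28.05 kn → 14.4302 m/s
0.07330 day → 6333.12 s
d = v × t = 14.4302 × 6333.12 = 91388.2 m
577.9 cm/mL → 5.779×10⁶ m/m³
V = d / (distance per unit fuel) = 91388.2 / 5.779×10⁶ = 0.0158138 m³
In gal: 0.0158138 / 0.00378541 = 4.17757 gal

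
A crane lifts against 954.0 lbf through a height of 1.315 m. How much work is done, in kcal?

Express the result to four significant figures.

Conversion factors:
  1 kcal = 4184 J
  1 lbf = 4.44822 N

1.334 kcal

954.0 lbf × 4.44822 → 4243.6 N
W = F × d = 4243.6 N × 1.315 m = 5580.33 J
5580.33 J ÷ (4184 J/kcal) = 1.33373 kcal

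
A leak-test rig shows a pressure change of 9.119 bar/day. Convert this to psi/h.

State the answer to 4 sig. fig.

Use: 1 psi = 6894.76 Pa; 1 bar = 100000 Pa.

5.511 psi/h

9.119 bar/day × 100000 Pa/bar ÷ 86400 s/day = 10.5544 Pa/s
10.5544 Pa/s ÷ 6894.76 Pa/psi × 3600 s/h = 5.51083 psi/h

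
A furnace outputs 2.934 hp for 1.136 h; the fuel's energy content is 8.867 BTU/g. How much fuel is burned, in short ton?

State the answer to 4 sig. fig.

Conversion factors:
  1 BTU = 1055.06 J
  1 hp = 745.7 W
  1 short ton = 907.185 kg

2.934 hp → 2187.88 W
1.136 h → 4089.6 s
E = P × t = 2187.88 × 4089.6 = 8.94755×10⁶ J
8.867 BTU/g → 9.35522×10⁶ J/kg
m = E / e_s = 8.94755×10⁶ / 9.35522×10⁶ = 0.956423 kg
In short ton: 0.956423 / 907.185 = 0.00105428 short ton

0.001054 short ton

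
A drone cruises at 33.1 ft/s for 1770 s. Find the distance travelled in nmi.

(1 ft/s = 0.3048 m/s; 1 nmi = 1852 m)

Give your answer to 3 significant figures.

33.1 ft/s × 0.3048 → 10.0889 m/s
d = v × t = 10.0889 m/s × 1770 s = 17857.4 m
17857.4 m ÷ (1852 m/nmi) = 9.64222 nmi

9.64 nmi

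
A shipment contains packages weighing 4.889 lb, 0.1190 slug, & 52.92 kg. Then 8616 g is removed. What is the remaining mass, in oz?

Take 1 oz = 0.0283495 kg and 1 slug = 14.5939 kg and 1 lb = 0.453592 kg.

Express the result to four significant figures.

4.889 lb × 0.453592 → 2.21761 kg
0.1190 slug × 14.5939 → 1.73667 kg
52.92 kg (already kg)
8616 g × 0.001 → 8.616 kg
Net: 2.21761 + 1.73667 + 52.92 − 8.616 = 48.2583 kg
In oz: 48.2583 / 0.0283495 = 1702.26 oz

1702 oz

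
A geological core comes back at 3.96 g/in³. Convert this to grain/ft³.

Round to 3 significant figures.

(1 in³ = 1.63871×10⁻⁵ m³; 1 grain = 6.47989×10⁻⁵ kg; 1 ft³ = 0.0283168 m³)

3.96 g/in³ × 0.001 kg/g ÷ 1.63871×10⁻⁵ m³/in³ = 241.653 kg/m³
241.653 kg/m³ ÷ 6.47989×10⁻⁵ kg/grain × 0.0283168 m³/ft³ = 105601 grain/ft³

1.06×10⁵ grain/ft³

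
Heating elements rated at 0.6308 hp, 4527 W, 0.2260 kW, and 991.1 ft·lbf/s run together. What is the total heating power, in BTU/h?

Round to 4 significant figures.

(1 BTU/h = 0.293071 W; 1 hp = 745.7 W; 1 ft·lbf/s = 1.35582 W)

2.241×10⁴ BTU/h

0.6308 hp × 745.7 = 470.388 W
4527 W (already W)
0.2260 kW × 1000 = 226 W
991.1 ft·lbf/s × 1.35582 = 1343.75 W
Sum: 470.388 + 4527 + 226 + 1343.75 = 6567.14 W
In BTU/h: 6567.14 / 0.293071 = 22408 BTU/h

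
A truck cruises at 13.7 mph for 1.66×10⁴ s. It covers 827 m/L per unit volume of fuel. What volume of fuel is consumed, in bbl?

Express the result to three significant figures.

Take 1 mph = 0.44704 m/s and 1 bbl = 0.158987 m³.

13.7 mph → 6.12445 m/s
d = v × t = 6.12445 × 16600 = 101666 m
827 m/L → 827000 m/m³
V = d / (distance per unit fuel) = 101666 / 827000 = 0.122933 m³
In bbl: 0.122933 / 0.158987 = 0.773227 bbl

0.773 bbl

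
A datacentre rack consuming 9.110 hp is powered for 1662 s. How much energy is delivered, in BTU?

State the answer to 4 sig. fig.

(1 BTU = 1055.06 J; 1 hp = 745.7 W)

1.070×10⁴ BTU

9.110 hp × 745.7 = 6793.33 W
E = P × t = 6793.33 W × 1662 s = 1.12905×10⁷ J
1.12905×10⁷ J ÷ (1055.06 J/BTU) = 10701.3 BTU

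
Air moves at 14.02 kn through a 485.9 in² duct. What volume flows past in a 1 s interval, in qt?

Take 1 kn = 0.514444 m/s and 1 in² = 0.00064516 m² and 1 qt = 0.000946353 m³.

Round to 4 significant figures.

14.02 kn × 0.514444 = 7.2125 m/s
485.9 in² × 0.00064516 = 0.313483 m²
V = v × A × t = 7.2125 m/s × 0.313483 m² × 1 s = 2.261 m³
2.261 m³ ÷ (0.000946353 m³/qt) = 2389.17 qt

2389 qt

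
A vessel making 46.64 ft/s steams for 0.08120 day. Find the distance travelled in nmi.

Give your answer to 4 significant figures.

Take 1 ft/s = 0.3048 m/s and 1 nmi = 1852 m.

53.85 nmi

46.64 ft/s × 0.3048 = 14.2159 m/s
0.08120 day × 86400 = 7015.68 s
d = v × t = 14.2159 m/s × 7015.68 s = 99734.2 m
99734.2 m ÷ (1852 m/nmi) = 53.8522 nmi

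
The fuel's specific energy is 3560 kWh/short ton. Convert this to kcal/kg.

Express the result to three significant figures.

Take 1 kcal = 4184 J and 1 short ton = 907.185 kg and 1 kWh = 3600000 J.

3380 kcal/kg

3560 kWh/short ton × 3600000 J/kWh ÷ 907.185 kg/short ton = 1.41272×10⁷ J/kg
1.41272×10⁷ J/kg ÷ 4184 J/kcal = 3376.48 kcal/kg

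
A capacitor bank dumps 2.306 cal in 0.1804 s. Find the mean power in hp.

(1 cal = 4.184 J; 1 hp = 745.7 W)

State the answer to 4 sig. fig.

2.306 cal × 4.184 → 9.6483 J
P = E / t = 9.6483 J / 0.1804 s = 53.4828 W
53.4828 W ÷ (745.7 W/hp) = 0.0717216 hp

0.07172 hp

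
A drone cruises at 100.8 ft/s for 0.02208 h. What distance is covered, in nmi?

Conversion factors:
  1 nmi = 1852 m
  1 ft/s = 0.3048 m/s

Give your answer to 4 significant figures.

1.319 nmi

100.8 ft/s × 0.3048 = 30.7238 m/s
0.02208 h × 3600 = 79.488 s
d = v × t = 30.7238 m/s × 79.488 s = 2442.17 m
2442.17 m ÷ (1852 m/nmi) = 1.31867 nmi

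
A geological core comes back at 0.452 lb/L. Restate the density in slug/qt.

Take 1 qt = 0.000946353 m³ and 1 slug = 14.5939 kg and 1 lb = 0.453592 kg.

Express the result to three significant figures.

0.452 lb/L × 0.453592 kg/lb ÷ 0.001 m³/L = 205.024 kg/m³
205.024 kg/m³ ÷ 14.5939 kg/slug × 0.000946353 m³/qt = 0.0132949 slug/qt

0.0133 slug/qt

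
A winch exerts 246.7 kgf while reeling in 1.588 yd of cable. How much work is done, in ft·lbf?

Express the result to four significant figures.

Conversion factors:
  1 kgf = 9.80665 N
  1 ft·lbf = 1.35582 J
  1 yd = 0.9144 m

2591 ft·lbf

246.7 kgf × 9.80665 → 2419.3 N
1.588 yd × 0.9144 → 1.45207 m
W = F × d = 2419.3 N × 1.45207 m = 3512.99 J
3512.99 J ÷ (1.35582 J/ft·lbf) = 2591.04 ft·lbf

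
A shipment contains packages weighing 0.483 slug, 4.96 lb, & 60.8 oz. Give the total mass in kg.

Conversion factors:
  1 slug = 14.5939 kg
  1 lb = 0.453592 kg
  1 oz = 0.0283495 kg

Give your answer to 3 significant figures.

0.483 slug × 14.5939 → 7.04885 kg
4.96 lb × 0.453592 → 2.24982 kg
60.8 oz × 0.0283495 → 1.72365 kg
Combined: 7.04885 + 2.24982 + 1.72365 = 11.0223 kg

11.0 kg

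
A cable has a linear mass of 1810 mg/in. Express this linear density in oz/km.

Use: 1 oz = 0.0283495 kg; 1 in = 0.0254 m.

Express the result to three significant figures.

2510 oz/km

1810 mg/in × 10⁻⁶ kg/mg ÷ 0.0254 m/in = 0.0712598 kg/m
0.0712598 kg/m ÷ 0.0283495 kg/oz × 1000 m/km = 2513.62 oz/km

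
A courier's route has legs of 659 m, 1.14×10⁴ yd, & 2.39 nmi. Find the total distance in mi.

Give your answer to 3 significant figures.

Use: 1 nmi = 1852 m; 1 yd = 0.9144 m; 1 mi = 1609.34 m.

659 m (already m)
1.14×10⁴ yd × 0.9144 = 10424.2 m
2.39 nmi × 1852 = 4426.28 m
Total: 659 + 10424.2 + 4426.28 = 15509.5 m
In mi: 15509.5 / 1609.34 = 9.63718 mi

9.64 mi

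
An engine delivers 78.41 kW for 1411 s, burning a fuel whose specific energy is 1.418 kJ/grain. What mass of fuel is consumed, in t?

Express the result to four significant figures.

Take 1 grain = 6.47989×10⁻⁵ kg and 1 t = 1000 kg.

78.41 kW → 78410 W
E = P × t = 78410 × 1411 = 1.10637×10⁸ J
1.418 kJ/grain → 2.18831×10⁷ J/kg
m = E / e_s = 1.10637×10⁸ / 2.18831×10⁷ = 5.05582 kg
In t: 5.05582 / 1000 = 0.00505582 t

0.005056 t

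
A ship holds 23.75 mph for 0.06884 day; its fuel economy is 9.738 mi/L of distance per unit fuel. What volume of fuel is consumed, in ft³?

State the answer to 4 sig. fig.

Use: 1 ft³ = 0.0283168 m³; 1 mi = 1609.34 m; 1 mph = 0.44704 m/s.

23.75 mph → 10.6172 m/s
0.06884 day → 5947.78 s
d = v × t = 10.6172 × 5947.78 = 63148.8 m
9.738 mi/L → 1.56718×10⁷ m/m³
V = d / (distance per unit fuel) = 63148.8 / 1.56718×10⁷ = 0.00402945 m³
In ft³: 0.00402945 / 0.0283168 = 0.142299 ft³

0.1423 ft³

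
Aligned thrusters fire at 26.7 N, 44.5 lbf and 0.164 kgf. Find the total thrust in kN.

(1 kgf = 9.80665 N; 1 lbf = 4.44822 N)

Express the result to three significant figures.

0.226 kN

26.7 N (already N)
44.5 lbf × 4.44822 = 197.946 N
0.164 kgf × 9.80665 = 1.60829 N
Sum: 26.7 + 197.946 + 1.60829 = 226.254 N
In kN: 226.254 / 1000 = 0.226254 kN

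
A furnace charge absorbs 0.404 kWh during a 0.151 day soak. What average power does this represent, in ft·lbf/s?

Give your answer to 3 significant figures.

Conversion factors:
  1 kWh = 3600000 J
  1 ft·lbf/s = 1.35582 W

82.2 ft·lbf/s

0.404 kWh × 3600000 → 1.4544×10⁶ J
0.151 day × 86400 → 13046.4 s
P = E / t = 1.4544×10⁶ J / 13046.4 s = 111.479 W
111.479 W ÷ (1.35582 W/ft·lbf/s) = 82.2226 ft·lbf/s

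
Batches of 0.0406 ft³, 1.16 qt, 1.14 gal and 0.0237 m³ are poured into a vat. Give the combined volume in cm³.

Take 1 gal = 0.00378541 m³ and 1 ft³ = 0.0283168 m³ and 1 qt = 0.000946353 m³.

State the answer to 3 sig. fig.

0.0406 ft³ × 0.0283168 = 0.00114966 m³
1.16 qt × 0.000946353 = 0.00109777 m³
1.14 gal × 0.00378541 = 0.00431537 m³
0.0237 m³ (already m³)
Total: 0.00114966 + 0.00109777 + 0.00431537 + 0.0237 = 0.0302628 m³
In cm³: 0.0302628 / 10⁻⁶ = 30262.8 cm³

3.03×10⁴ cm³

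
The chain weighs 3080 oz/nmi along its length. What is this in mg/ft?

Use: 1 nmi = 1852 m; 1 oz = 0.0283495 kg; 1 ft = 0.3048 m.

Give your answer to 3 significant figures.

3080 oz/nmi × 0.0283495 kg/oz ÷ 1852 m/nmi = 0.0471471 kg/m
0.0471471 kg/m ÷ 10⁻⁶ kg/mg × 0.3048 m/ft = 14370.4 mg/ft

1.44×10⁴ mg/ft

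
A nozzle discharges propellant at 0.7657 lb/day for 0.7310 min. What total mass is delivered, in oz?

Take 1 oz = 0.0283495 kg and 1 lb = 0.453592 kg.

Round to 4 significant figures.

0.7657 lb/day → 4.01985×10⁻⁶ kg/s
0.7310 min → 43.86 s
m = ṁ × t = 4.01985×10⁻⁶ × 43.86 = 1.76311×10⁻⁴ kg
In oz: 1.76311×10⁻⁴ / 0.0283495 = 0.00621919 oz

0.006219 oz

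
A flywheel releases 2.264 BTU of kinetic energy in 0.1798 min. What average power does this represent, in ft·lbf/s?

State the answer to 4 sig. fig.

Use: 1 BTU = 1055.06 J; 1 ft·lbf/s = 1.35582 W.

163.3 ft·lbf/s

2.264 BTU × 1055.06 → 2388.66 J
0.1798 min × 60 → 10.788 s
P = E / t = 2388.66 J / 10.788 s = 221.418 W
221.418 W ÷ (1.35582 W/ft·lbf/s) = 163.309 ft·lbf/s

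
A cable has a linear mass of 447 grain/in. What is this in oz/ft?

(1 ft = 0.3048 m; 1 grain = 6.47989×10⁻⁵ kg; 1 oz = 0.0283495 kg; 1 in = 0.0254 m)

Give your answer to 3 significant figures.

12.3 oz/ft

447 grain/in × 6.47989×10⁻⁵ kg/grain ÷ 0.0254 m/in = 1.14036 kg/m
1.14036 kg/m ÷ 0.0283495 kg/oz × 0.3048 m/ft = 12.2606 oz/ft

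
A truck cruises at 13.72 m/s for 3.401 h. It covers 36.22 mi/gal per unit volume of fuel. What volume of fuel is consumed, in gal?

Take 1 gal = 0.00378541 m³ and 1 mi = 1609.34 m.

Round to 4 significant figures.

3.401 h → 12243.6 s
d = v × t = 13.72 × 12243.6 = 167982 m
36.22 mi/gal → 1.53987×10⁷ m/m³
V = d / (distance per unit fuel) = 167982 / 1.53987×10⁷ = 0.0109088 m³
In gal: 0.0109088 / 0.00378541 = 2.8818 gal

2.882 gal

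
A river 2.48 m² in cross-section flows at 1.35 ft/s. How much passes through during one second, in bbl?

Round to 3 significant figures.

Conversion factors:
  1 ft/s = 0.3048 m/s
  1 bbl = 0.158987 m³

1.35 ft/s × 0.3048 = 0.41148 m/s
V = v × A × t = 0.41148 m/s × 2.48 m² × 1 s = 1.02047 m³
1.02047 m³ ÷ (0.158987 m³/bbl) = 6.41858 bbl

6.42 bbl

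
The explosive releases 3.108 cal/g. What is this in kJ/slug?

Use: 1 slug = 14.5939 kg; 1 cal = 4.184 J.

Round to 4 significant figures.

3.108 cal/g × 4.184 J/cal ÷ 0.001 kg/g = 13003.9 J/kg
13003.9 J/kg ÷ 1000 J/kJ × 14.5939 kg/slug = 189.778 kJ/slug

189.8 kJ/slug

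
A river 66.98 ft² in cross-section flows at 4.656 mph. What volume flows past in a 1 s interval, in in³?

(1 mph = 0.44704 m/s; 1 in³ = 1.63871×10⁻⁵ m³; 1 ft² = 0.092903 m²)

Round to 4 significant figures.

7.904×10⁵ in³

4.656 mph × 0.44704 = 2.08142 m/s
66.98 ft² × 0.092903 = 6.22264 m²
V = v × A × t = 2.08142 m/s × 6.22264 m² × 1 s = 12.9519 m³
12.9519 m³ ÷ (1.63871×10⁻⁵ m³/in³) = 790372 in³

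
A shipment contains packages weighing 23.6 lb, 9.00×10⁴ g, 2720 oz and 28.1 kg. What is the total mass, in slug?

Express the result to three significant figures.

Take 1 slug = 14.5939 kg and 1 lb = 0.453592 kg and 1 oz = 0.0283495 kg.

23.6 lb × 0.453592 → 10.7048 kg
9.00×10⁴ g × 0.001 → 90 kg
2720 oz × 0.0283495 → 77.1106 kg
28.1 kg (already kg)
Combined: 10.7048 + 90 + 77.1106 + 28.1 = 205.915 kg
In slug: 205.915 / 14.5939 = 14.1097 slug

14.1 slug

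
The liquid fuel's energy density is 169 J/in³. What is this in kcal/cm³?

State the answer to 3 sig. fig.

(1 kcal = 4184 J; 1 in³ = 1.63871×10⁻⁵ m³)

169 J/in³ ÷ 1.63871×10⁻⁵ m³/in³ = 1.0313×10⁷ J/m³
1.0313×10⁷ J/m³ ÷ 4184 J/kcal × 10⁻⁶ m³/cm³ = 0.00246487 kcal/cm³

0.00246 kcal/cm³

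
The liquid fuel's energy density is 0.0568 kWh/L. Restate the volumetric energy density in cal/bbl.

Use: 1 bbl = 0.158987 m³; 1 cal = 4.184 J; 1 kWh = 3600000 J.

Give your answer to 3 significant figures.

7.77×10⁶ cal/bbl

0.0568 kWh/L × 3600000 J/kWh ÷ 0.001 m³/L = 2.0448×10⁸ J/m³
2.0448×10⁸ J/m³ ÷ 4.184 J/cal × 0.158987 m³/bbl = 7.77×10⁶ cal/bbl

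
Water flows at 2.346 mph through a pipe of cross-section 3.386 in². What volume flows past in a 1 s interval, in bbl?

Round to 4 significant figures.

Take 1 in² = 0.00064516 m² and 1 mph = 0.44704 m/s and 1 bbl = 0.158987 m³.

2.346 mph × 0.44704 = 1.04876 m/s
3.386 in² × 0.00064516 = 0.00218451 m²
V = v × A × t = 1.04876 m/s × 0.00218451 m² × 1 s = 0.00229103 m³
0.00229103 m³ ÷ (0.158987 m³/bbl) = 0.0144102 bbl

0.01441 bbl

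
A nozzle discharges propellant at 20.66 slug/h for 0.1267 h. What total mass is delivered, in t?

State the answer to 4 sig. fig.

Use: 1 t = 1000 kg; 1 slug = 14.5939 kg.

20.66 slug/h → 0.0837528 kg/s
0.1267 h → 456.12 s
m = ṁ × t = 0.0837528 × 456.12 = 38.2013 kg
In t: 38.2013 / 1000 = 0.0382013 t

0.03820 t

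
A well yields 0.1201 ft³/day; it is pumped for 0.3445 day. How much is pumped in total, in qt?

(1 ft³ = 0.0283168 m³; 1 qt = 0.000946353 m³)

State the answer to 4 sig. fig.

0.1201 ft³/day → 3.93617×10⁻⁸ m³/s
0.3445 day → 29764.8 s
V = Q × t = 3.93617×10⁻⁸ × 29764.8 = 0.00117159 m³
In qt: 0.00117159 / 0.000946353 = 1.23801 qt

1.238 qt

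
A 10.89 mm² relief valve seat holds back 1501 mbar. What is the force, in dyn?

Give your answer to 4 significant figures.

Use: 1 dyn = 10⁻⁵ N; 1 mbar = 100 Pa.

1501 mbar × 100 → 150100 Pa
10.89 mm² × 10⁻⁶ → 1.089×10⁻⁵ m²
F = P × A = 150100 Pa × 1.089×10⁻⁵ m² = 1.63459 N
1.63459 N ÷ (10⁻⁵ N/dyn) = 163459 dyn

1.635×10⁵ dyn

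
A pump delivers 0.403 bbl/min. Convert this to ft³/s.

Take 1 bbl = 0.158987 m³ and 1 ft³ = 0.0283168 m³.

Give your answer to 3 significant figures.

0.0377 ft³/s

0.403 bbl/min × 0.158987 m³/bbl ÷ 60 s/min = 0.00106786 m³/s
0.00106786 m³/s ÷ 0.0283168 m³/ft³ = 0.0377112 ft³/s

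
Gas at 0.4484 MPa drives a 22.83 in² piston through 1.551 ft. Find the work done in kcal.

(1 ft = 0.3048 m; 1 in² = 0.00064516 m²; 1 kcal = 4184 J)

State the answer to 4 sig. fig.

0.4484 MPa → 448400 Pa
22.83 in² → 0.014729 m²
F = P × A = 448400 × 0.014729 = 6604.48 N
1.551 ft → 0.472745 m
W = F × d = 6604.48 × 0.472745 = 3122.23 J
In kcal: 3122.23 / 4184 = 0.746231 kcal

0.7462 kcal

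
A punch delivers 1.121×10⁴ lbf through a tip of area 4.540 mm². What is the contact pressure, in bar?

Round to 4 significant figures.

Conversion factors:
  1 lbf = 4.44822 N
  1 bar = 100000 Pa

1.121×10⁴ lbf × 4.44822 → 49864.5 N
4.540 mm² × 10⁻⁶ → 4.54×10⁻⁶ m²
P = F / A = 49864.5 N / 4.54×10⁻⁶ m² = 1.09834×10¹⁰ Pa
1.09834×10¹⁰ Pa ÷ (100000 Pa/bar) = 109834 bar

1.098×10⁵ bar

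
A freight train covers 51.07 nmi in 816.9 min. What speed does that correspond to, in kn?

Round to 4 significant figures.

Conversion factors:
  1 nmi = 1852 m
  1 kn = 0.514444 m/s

3.751 kn

51.07 nmi × 1852 → 94581.6 m
816.9 min × 60 → 49014 s
v = d / t = 94581.6 m / 49014 s = 1.92969 m/s
1.92969 m/s ÷ (0.514444 m/s/kn) = 3.75102 kn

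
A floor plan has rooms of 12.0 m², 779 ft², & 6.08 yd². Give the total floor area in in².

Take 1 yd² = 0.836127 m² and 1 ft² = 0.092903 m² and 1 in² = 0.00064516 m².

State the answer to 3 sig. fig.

1.39×10⁵ in²

12.0 m² (already m²)
779 ft² × 0.092903 → 72.3714 m²
6.08 yd² × 0.836127 → 5.08365 m²
Sum: 12 + 72.3714 + 5.08365 = 89.455 m²
In in²: 89.455 / 0.00064516 = 138656 in²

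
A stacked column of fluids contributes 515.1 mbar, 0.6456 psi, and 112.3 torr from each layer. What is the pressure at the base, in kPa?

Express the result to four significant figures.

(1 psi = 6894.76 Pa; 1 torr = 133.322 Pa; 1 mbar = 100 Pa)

515.1 mbar × 100 = 51510 Pa
0.6456 psi × 6894.76 = 4451.26 Pa
112.3 torr × 133.322 = 14972.1 Pa
Sum: 51510 + 4451.26 + 14972.1 = 70933.4 Pa
In kPa: 70933.4 / 1000 = 70.9334 kPa

70.93 kPa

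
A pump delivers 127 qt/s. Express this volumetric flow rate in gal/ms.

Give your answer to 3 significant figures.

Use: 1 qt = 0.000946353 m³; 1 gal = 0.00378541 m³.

0.0318 gal/ms

127 qt/s × 0.000946353 m³/qt = 0.120187 m³/s
0.120187 m³/s ÷ 0.00378541 m³/gal × 0.001 s/ms = 0.0317501 gal/ms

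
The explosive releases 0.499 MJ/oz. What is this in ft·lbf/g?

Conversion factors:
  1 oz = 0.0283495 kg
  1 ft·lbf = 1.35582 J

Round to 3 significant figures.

1.30×10⁴ ft·lbf/g

0.499 MJ/oz × 1000000 J/MJ ÷ 0.0283495 kg/oz = 1.76017×10⁷ J/kg
1.76017×10⁷ J/kg ÷ 1.35582 J/ft·lbf × 0.001 kg/g = 12982.3 ft·lbf/g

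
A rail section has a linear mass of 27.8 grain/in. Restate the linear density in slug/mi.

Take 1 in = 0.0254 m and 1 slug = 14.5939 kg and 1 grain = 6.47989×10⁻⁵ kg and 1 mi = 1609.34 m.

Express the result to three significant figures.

27.8 grain/in × 6.47989×10⁻⁵ kg/grain ÷ 0.0254 m/in = 0.0709216 kg/m
0.0709216 kg/m ÷ 14.5939 kg/slug × 1609.34 m/mi = 7.82087 slug/mi

7.82 slug/mi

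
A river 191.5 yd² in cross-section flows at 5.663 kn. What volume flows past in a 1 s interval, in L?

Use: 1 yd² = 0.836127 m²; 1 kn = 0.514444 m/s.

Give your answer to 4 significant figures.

4.665×10⁵ L

5.663 kn × 0.514444 → 2.9133 m/s
191.5 yd² × 0.836127 → 160.118 m²
V = v × A × t = 2.9133 m/s × 160.118 m² × 1 s = 466.472 m³
466.472 m³ ÷ (0.001 m³/L) = 466472 L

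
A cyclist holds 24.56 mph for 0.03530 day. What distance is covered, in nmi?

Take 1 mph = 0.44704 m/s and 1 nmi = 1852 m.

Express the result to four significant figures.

18.08 nmi

24.56 mph × 0.44704 = 10.9793 m/s
0.03530 day × 86400 = 3049.92 s
d = v × t = 10.9793 m/s × 3049.92 s = 33486 m
33486 m ÷ (1852 m/nmi) = 18.081 nmi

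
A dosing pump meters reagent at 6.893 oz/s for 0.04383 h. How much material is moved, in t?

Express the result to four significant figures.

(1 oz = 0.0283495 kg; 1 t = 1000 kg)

6.893 oz/s → 0.195413 kg/s
0.04383 h → 157.788 s
m = ṁ × t = 0.195413 × 157.788 = 30.8338 kg
In t: 30.8338 / 1000 = 0.0308338 t

0.03083 t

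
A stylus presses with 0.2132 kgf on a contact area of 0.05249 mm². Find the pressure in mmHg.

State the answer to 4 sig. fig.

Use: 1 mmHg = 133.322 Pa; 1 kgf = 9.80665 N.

0.2132 kgf × 9.80665 → 2.09078 N
0.05249 mm² × 10⁻⁶ → 5.249×10⁻⁸ m²
P = F / A = 2.09078 N / 5.249×10⁻⁸ m² = 3.9832×10⁷ Pa
3.9832×10⁷ Pa ÷ (133.322 Pa/mmHg) = 298765 mmHg

2.988×10⁵ mmHg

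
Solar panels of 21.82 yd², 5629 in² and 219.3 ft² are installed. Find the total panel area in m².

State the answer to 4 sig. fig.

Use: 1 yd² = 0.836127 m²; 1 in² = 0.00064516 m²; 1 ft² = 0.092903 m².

21.82 yd² × 0.836127 = 18.2443 m²
5629 in² × 0.00064516 = 3.63161 m²
219.3 ft² × 0.092903 = 20.3736 m²
Sum: 18.2443 + 3.63161 + 20.3736 = 42.2495 m²

42.25 m²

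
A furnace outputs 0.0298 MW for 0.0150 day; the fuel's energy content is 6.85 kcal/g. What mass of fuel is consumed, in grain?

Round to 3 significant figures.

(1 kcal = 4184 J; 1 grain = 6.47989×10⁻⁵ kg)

2.08×10⁴ grain

0.0298 MW → 29800 W
0.0150 day → 1296 s
E = P × t = 29800 × 1296 = 3.86208×10⁷ J
6.85 kcal/g → 2.86604×10⁷ J/kg
m = E / e_s = 3.86208×10⁷ / 2.86604×10⁷ = 1.34753 kg
In grain: 1.34753 / 6.47989×10⁻⁵ = 20795.6 grain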